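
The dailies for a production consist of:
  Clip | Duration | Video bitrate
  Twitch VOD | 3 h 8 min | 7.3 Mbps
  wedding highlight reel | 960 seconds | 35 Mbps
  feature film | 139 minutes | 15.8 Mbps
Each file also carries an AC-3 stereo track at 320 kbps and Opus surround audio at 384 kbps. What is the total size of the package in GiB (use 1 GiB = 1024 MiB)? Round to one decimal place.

Audio total: 320 + 384 = 704 kbps = 0.704 Mbps.
Twitch VOD: 8.004 Mbps × 11280 s = 90285.1 Mb
wedding highlight reel: 35.704 Mbps × 960 s = 34275.8 Mb
feature film: 16.504 Mbps × 8340 s = 137643.4 Mb
Total: 262204.3 Mb = 32775.5 MB.
= 30.52 GiB.

30.5 GiB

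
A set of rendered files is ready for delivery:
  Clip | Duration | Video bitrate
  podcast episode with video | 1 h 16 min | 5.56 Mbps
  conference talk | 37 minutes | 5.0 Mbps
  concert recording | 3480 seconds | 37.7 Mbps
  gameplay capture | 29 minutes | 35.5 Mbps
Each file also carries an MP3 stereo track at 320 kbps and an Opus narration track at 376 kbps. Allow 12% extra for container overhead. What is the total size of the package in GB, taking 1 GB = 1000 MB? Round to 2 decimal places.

Audio total: 320 + 376 = 696 kbps = 0.696 Mbps.
podcast episode with video: 6.256 Mbps × 4560 s × 1.12 = 31950.6 Mb
conference talk: 5.696 Mbps × 2220 s × 1.12 = 14162.5 Mb
concert recording: 38.396 Mbps × 3480 s × 1.12 = 149652.2 Mb
gameplay capture: 36.196 Mbps × 1740 s × 1.12 = 70538.8 Mb
Total: 266304.2 Mb = 33288.0 MB.
= 33.29 GB.

33.29 GB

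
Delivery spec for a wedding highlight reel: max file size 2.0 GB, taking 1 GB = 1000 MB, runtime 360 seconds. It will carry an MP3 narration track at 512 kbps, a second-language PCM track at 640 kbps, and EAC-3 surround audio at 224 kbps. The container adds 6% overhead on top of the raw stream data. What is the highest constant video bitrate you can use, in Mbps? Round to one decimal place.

40.6 Mbps

Budget: 2.0 GB = 16000.0 Mb.
Stream payload after overhead: 16000.0 / 1.06 = 15094.3 Mb.
Total bitrate budget: 15094.3 Mb / 360 s = 41.929 Mbps.
Audio total: 512 + 640 + 224 = 1376 kbps = 1.376 Mbps.
Video: 41.929 − 1.376 = 40.553 Mbps.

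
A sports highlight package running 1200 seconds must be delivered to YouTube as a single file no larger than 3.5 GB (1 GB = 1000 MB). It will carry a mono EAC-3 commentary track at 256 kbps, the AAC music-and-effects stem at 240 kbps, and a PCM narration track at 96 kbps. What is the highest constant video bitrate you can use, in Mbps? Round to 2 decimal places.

Budget: 3.5 GB = 28000.0 Mb.
Total bitrate budget: 28000.0 Mb / 1200 s = 23.333 Mbps.
Audio total: 256 + 240 + 96 = 592 kbps = 0.592 Mbps.
Video: 23.333 − 0.592 = 22.741 Mbps.

22.74 Mbps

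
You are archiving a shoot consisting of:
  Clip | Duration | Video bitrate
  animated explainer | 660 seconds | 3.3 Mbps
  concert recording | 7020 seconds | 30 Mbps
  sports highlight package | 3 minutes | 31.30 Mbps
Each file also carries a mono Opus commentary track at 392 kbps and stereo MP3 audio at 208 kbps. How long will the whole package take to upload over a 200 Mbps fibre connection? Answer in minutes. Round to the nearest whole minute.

19 minutes

Audio total: 392 + 208 = 600 kbps = 0.600 Mbps.
animated explainer: 3.900 Mbps × 660 s = 2574.0 Mb
concert recording: 30.600 Mbps × 7020 s = 214812.0 Mb
sports highlight package: 31.900 Mbps × 180 s = 5742.0 Mb
Total: 223128.0 Mb = 27891.0 MB.
At 200 Mbps: 223128.0 / 200 = 1116 s ≈ 18.6 minutes.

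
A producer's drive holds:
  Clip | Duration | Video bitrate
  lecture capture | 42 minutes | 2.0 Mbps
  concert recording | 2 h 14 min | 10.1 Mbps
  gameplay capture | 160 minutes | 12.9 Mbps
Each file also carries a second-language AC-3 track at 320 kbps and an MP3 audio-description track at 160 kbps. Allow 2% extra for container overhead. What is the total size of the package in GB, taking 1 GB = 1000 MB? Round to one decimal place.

28.0 GB

Audio total: 320 + 160 = 480 kbps = 0.480 Mbps.
lecture capture: 2.480 Mbps × 2520 s × 1.02 = 6374.6 Mb
concert recording: 10.580 Mbps × 8040 s × 1.02 = 86764.5 Mb
gameplay capture: 13.380 Mbps × 9600 s × 1.02 = 131017.0 Mb
Total: 224156.0 Mb = 28019.5 MB.
= 28.02 GB.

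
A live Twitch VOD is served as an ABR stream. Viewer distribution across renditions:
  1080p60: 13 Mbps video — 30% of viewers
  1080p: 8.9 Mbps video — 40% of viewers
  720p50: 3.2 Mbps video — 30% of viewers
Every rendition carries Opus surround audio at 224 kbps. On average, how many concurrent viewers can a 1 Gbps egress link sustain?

Audio: 224 kbps = 0.224 Mbps.
Average per-viewer bitrate: 0.30×13.224 + 0.40×9.124 + 0.30×3.424 = 8.644 Mbps.
1 Gbps = 1,000 Mbps; 1,000 / 8.644 = 115.69 → 115.

115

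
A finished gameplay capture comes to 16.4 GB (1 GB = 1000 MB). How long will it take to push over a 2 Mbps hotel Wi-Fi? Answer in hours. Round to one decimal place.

18.2 hours

File: 16.4 GB = 131200.0 Mb.
At 2 Mbps: 131200.0 / 2 = 65600.0 s ≈ 18.2 hours.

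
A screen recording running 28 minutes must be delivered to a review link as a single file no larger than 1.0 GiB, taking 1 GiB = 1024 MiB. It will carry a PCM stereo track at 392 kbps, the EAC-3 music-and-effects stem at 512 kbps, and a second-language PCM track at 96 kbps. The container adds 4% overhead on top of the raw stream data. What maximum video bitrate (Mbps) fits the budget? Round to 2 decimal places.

3.92 Mbps

Budget: 1.0 GiB = 8589.9 Mb.
Stream payload after overhead: 8589.9 / 1.04 = 8259.6 Mb.
28 min = 1680 s
Total bitrate budget: 8259.6 Mb / 1680 s = 4.916 Mbps.
Audio total: 392 + 512 + 96 = 1000 kbps = 1.000 Mbps.
Video: 4.916 − 1.000 = 3.916 Mbps.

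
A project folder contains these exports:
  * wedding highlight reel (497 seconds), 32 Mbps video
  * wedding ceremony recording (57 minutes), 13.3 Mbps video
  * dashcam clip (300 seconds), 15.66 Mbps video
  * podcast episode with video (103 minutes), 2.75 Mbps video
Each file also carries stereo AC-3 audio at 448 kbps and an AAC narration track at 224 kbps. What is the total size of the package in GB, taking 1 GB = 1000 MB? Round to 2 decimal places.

11.26 GB

Audio total: 448 + 224 = 672 kbps = 0.672 Mbps.
wedding highlight reel: 32.672 Mbps × 497 s = 16238.0 Mb
wedding ceremony recording: 13.972 Mbps × 3420 s = 47784.2 Mb
dashcam clip: 16.332 Mbps × 300 s = 4899.6 Mb
podcast episode with video: 3.422 Mbps × 6180 s = 21148.0 Mb
Total: 90069.8 Mb = 11258.7 MB.
= 11.26 GB.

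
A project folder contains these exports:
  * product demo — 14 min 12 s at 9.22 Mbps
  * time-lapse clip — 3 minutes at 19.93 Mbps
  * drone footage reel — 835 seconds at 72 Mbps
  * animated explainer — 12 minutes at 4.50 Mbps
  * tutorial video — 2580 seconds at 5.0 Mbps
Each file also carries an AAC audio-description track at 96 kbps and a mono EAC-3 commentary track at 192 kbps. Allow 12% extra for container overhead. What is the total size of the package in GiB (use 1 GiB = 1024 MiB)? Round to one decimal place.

11.6 GiB

Audio total: 96 + 192 = 288 kbps = 0.288 Mbps.
product demo: 9.508 Mbps × 852 s × 1.12 = 9072.9 Mb
time-lapse clip: 20.218 Mbps × 180 s × 1.12 = 4075.9 Mb
drone footage reel: 72.288 Mbps × 835 s × 1.12 = 67603.7 Mb
animated explainer: 4.788 Mbps × 720 s × 1.12 = 3861.0 Mb
tutorial video: 5.288 Mbps × 2580 s × 1.12 = 15280.2 Mb
Total: 99893.8 Mb = 12486.7 MB.
= 11.63 GiB.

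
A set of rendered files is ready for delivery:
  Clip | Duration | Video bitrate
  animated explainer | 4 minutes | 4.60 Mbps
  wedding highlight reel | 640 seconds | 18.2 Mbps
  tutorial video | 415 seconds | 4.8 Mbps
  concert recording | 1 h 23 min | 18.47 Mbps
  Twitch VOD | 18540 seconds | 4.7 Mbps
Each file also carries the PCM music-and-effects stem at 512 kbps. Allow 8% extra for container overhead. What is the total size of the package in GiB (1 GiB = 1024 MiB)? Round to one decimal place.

26.0 GiB

Audio: 512 kbps = 0.512 Mbps.
animated explainer: 5.112 Mbps × 240 s × 1.08 = 1325.0 Mb
wedding highlight reel: 18.712 Mbps × 640 s × 1.08 = 12933.7 Mb
tutorial video: 5.312 Mbps × 415 s × 1.08 = 2380.8 Mb
concert recording: 18.982 Mbps × 4980 s × 1.08 = 102092.8 Mb
Twitch VOD: 5.212 Mbps × 18540 s × 1.08 = 104360.9 Mb
Total: 223093.3 Mb = 27886.7 MB.
= 25.97 GiB.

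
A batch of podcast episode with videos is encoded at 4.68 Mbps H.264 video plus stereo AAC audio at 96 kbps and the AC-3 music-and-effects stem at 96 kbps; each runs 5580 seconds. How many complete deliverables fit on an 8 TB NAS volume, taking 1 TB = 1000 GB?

Audio total: 96 + 96 = 192 kbps = 0.192 Mbps.
Total bitrate: 4.872 Mbps.
Per item: 4.872 Mbps × 5580 s = 27,186 Mb = 3,398 MB.
Capacity: 8 TB = 64,000,000 Mb; 2354.17 items → 2354 complete.

2354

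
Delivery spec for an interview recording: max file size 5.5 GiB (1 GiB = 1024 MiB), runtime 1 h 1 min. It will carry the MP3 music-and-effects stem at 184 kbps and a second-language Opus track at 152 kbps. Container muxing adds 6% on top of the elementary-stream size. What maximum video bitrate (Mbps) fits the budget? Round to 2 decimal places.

Budget: 5.5 GiB = 47244.6 Mb.
Stream payload after overhead: 47244.6 / 1.06 = 44570.4 Mb.
1 h 1 min = 61 min = 3660 s
Total bitrate budget: 44570.4 Mb / 3660 s = 12.178 Mbps.
Audio total: 184 + 152 = 336 kbps = 0.336 Mbps.
Video: 12.178 − 0.336 = 11.842 Mbps.

11.84 Mbps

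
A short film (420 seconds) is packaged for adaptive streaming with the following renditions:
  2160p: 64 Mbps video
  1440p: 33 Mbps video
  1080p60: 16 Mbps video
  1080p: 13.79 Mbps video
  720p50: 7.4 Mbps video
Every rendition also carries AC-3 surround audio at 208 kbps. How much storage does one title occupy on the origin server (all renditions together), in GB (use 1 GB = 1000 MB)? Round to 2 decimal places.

7.10 GB

Audio: 208 kbps = 0.208 Mbps.
Sum of rendition bitrates: (64+0.208) + (33+0.208) + (16+0.208) + (13.79+0.208) + (7.4+0.208) = 135.230 Mbps.
× 420 s = 56,797 Mb = 7,100 MB = 7.100 GB.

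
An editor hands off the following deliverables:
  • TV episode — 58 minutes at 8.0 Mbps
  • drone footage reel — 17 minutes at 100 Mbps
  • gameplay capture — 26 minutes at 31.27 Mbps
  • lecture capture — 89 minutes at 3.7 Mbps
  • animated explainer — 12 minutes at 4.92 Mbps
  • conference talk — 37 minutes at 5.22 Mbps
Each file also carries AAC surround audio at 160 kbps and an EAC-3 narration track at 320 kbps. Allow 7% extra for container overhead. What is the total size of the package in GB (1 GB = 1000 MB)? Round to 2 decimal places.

Audio total: 160 + 320 = 480 kbps = 0.480 Mbps.
TV episode: 8.480 Mbps × 3480 s × 1.07 = 31576.1 Mb
drone footage reel: 100.480 Mbps × 1020 s × 1.07 = 109663.9 Mb
gameplay capture: 31.750 Mbps × 1560 s × 1.07 = 52997.1 Mb
lecture capture: 4.180 Mbps × 5340 s × 1.07 = 23883.7 Mb
animated explainer: 5.400 Mbps × 720 s × 1.07 = 4160.2 Mb
conference talk: 5.700 Mbps × 2220 s × 1.07 = 13539.8 Mb
Total: 235820.7 Mb = 29477.6 MB.
= 29.48 GB.

29.48 GB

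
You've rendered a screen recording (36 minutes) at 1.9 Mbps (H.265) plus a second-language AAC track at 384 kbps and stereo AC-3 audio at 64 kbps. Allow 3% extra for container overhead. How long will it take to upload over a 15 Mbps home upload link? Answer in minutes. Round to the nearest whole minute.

6 minutes

36 min = 2160 s
Audio total: 384 + 64 = 448 kbps = 0.448 Mbps.
Total bitrate: 2.348 Mbps.
File: 2.348 Mbps × 2160 s = 5071.7 Mb.
With 3% container overhead: ×1.03. → 5223.8 Mb.
At 15 Mbps: 5223.8 / 15 = 348.3 s ≈ 5.8 minutes.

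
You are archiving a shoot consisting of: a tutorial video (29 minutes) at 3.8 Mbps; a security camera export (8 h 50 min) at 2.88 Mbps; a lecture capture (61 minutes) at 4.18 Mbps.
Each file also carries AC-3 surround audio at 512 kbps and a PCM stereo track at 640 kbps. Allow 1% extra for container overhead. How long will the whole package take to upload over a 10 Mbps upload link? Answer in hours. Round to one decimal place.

Audio total: 512 + 640 = 1152 kbps = 1.152 Mbps.
tutorial video: 4.952 Mbps × 1740 s × 1.01 = 8702.6 Mb
security camera export: 4.032 Mbps × 31800 s × 1.01 = 129499.8 Mb
lecture capture: 5.332 Mbps × 3660 s × 1.01 = 19710.3 Mb
Total: 157912.7 Mb = 19739.1 MB.
At 10 Mbps: 157912.7 / 10 = 15791 s ≈ 4.39 hours.

4.4 hours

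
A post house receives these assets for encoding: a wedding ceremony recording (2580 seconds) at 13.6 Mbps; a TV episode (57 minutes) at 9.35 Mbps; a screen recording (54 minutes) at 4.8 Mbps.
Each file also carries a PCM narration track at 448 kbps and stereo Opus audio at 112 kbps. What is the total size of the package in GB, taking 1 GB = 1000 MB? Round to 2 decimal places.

Audio total: 448 + 112 = 560 kbps = 0.560 Mbps.
wedding ceremony recording: 14.160 Mbps × 2580 s = 36532.8 Mb
TV episode: 9.910 Mbps × 3420 s = 33892.2 Mb
screen recording: 5.360 Mbps × 3240 s = 17366.4 Mb
Total: 87791.4 Mb = 10973.9 MB.
= 10.97 GB.

10.97 GB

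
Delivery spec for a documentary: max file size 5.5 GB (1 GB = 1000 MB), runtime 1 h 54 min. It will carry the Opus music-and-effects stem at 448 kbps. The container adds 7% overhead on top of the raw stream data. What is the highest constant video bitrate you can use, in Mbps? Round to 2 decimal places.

Budget: 5.5 GB = 44000.0 Mb.
Stream payload after overhead: 44000.0 / 1.07 = 41121.5 Mb.
1 h 54 min = 114 min = 6840 s
Total bitrate budget: 41121.5 Mb / 6840 s = 6.012 Mbps.
Audio: 448 kbps = 0.448 Mbps.
Video: 6.012 − 0.448 = 5.564 Mbps.

5.56 Mbps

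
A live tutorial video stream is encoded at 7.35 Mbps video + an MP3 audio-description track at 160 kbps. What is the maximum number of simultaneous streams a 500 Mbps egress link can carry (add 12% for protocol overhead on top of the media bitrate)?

Audio: 160 kbps = 0.160 Mbps.
Per-viewer media rate: 7.510 Mbps.
On the wire with 12% overhead: 8.411 Mbps.
500 Mbps = 500.0 Mbps; 500.0 / 8.411 = 59.44 → 59 viewers.

59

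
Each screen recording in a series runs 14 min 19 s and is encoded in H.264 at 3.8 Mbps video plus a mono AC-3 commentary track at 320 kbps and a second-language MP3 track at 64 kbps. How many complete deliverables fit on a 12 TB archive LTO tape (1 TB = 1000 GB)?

26710

14 min 19 s = 859 s
Audio total: 320 + 64 = 384 kbps = 0.384 Mbps.
Total bitrate: 4.184 Mbps.
Per item: 4.184 Mbps × 859 s = 3,594 Mb = 449.3 MB.
Capacity: 12 TB = 96,000,000 Mb; 26710.77 items → 26710 complete.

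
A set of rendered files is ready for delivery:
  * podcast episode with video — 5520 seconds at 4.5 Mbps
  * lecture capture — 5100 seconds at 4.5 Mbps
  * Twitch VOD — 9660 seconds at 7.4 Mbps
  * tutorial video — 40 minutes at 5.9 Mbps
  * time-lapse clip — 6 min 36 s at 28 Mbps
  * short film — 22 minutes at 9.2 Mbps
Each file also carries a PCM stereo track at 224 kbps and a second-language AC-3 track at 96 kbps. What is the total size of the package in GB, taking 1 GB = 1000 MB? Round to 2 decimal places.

20.56 GB

Audio total: 224 + 96 = 320 kbps = 0.320 Mbps.
podcast episode with video: 4.820 Mbps × 5520 s = 26606.4 Mb
lecture capture: 4.820 Mbps × 5100 s = 24582.0 Mb
Twitch VOD: 7.720 Mbps × 9660 s = 74575.2 Mb
tutorial video: 6.220 Mbps × 2400 s = 14928.0 Mb
time-lapse clip: 28.320 Mbps × 396 s = 11214.7 Mb
short film: 9.520 Mbps × 1320 s = 12566.4 Mb
Total: 164472.7 Mb = 20559.1 MB.
= 20.56 GB.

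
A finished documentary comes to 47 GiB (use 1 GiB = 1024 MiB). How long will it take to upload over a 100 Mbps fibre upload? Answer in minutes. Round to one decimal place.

67.3 minutes

File: 47 GiB = 403726.9 Mb.
At 100 Mbps: 403726.9 / 100 = 4037.3 s ≈ 67.3 minutes.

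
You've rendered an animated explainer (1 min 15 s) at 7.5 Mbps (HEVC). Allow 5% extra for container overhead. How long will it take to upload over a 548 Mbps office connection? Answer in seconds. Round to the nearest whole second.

1 seconds

1 min 15 s = 75 s
File: 7.500 Mbps × 75 s = 562.5 Mb.
With 5% container overhead: ×1.05. → 590.6 Mb.
At 548 Mbps: 590.6 / 548 = 1.1 s ≈ 1.08 seconds.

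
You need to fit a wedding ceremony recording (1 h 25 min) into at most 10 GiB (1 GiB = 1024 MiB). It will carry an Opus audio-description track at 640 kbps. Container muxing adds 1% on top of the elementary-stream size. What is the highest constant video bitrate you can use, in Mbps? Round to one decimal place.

16.0 Mbps

Budget: 10 GiB = 85899.3 Mb.
Stream payload after overhead: 85899.3 / 1.01 = 85048.9 Mb.
1 h 25 min = 85 min = 5100 s
Total bitrate budget: 85048.9 Mb / 5100 s = 16.676 Mbps.
Audio: 640 kbps = 0.640 Mbps.
Video: 16.676 − 0.640 = 16.036 Mbps.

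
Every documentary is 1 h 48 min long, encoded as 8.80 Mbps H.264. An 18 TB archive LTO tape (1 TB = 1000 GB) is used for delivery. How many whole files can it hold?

2525

1 h 48 min = 108 min = 6480 s
Per item: 8.800 Mbps × 6480 s = 57,024 Mb = 7,128 MB.
Capacity: 18 TB = 144,000,000 Mb; 2525.25 items → 2525 complete.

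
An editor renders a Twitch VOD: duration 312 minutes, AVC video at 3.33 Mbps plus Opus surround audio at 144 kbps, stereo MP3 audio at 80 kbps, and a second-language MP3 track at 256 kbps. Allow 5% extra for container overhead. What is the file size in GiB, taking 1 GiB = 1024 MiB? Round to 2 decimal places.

8.72 GiB

312 min = 18720 s
Audio total: 144 + 80 + 256 = 480 kbps = 0.480 Mbps.
Total bitrate: 3.33 + 0.480 = 3.810 Mbps.
Stream data: 3.810 Mbps × 18720 s = 71323.2 Mb.
With 5% container overhead: ×1.05.
74,889 Mb = 9,361,170,000 bytes ÷ 1,073,741,824 = 8.718 GiB.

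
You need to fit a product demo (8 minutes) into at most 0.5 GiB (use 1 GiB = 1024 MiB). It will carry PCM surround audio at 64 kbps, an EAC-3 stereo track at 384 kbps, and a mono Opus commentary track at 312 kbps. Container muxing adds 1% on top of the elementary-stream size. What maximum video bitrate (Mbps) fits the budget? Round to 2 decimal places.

Budget: 0.5 GiB = 4295.0 Mb.
Stream payload after overhead: 4295.0 / 1.01 = 4252.4 Mb.
8 min = 480 s
Total bitrate budget: 4252.4 Mb / 480 s = 8.859 Mbps.
Audio total: 64 + 384 + 312 = 760 kbps = 0.760 Mbps.
Video: 8.859 − 0.760 = 8.099 Mbps.

8.10 Mbps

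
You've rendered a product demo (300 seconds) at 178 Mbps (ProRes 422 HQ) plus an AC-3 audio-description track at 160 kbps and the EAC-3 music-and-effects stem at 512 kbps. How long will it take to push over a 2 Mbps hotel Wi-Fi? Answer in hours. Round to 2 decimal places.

7.44 hours

Audio total: 160 + 512 = 672 kbps = 0.672 Mbps.
Total bitrate: 178.672 Mbps.
File: 178.672 Mbps × 300 s = 53601.6 Mb.
At 2 Mbps: 53601.6 / 2 = 26800.8 s ≈ 7.44 hours.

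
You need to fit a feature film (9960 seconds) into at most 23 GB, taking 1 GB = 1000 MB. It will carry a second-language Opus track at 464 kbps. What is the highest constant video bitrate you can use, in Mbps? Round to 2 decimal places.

Budget: 23 GB = 184000.0 Mb.
Total bitrate budget: 184000.0 Mb / 9960 s = 18.474 Mbps.
Audio: 464 kbps = 0.464 Mbps.
Video: 18.474 − 0.464 = 18.010 Mbps.

18.01 Mbps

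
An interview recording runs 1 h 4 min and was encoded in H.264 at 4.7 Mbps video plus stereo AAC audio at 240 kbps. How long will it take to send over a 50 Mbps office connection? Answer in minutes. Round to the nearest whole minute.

1 h 4 min = 64 min = 3840 s
Audio: 240 kbps = 0.240 Mbps.
Total bitrate: 4.940 Mbps.
File: 4.940 Mbps × 3840 s = 18969.6 Mb.
At 50 Mbps: 18969.6 / 50 = 379.4 s ≈ 6.32 minutes.

6 minutes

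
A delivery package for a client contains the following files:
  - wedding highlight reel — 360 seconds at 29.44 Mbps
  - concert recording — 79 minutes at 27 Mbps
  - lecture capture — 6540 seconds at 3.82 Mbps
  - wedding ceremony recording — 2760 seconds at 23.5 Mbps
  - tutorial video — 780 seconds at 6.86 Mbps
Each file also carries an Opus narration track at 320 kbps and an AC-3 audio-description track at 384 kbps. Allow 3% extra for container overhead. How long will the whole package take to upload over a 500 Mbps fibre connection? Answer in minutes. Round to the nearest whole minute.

8 minutes

Audio total: 320 + 384 = 704 kbps = 0.704 Mbps.
wedding highlight reel: 30.144 Mbps × 360 s × 1.03 = 11177.4 Mb
concert recording: 27.704 Mbps × 4740 s × 1.03 = 135256.5 Mb
lecture capture: 4.524 Mbps × 6540 s × 1.03 = 30474.6 Mb
wedding ceremony recording: 24.204 Mbps × 2760 s × 1.03 = 68807.1 Mb
tutorial video: 7.564 Mbps × 780 s × 1.03 = 6076.9 Mb
Total: 251792.5 Mb = 31474.1 MB.
At 500 Mbps: 251792.5 / 500 = 504 s ≈ 8.39 minutes.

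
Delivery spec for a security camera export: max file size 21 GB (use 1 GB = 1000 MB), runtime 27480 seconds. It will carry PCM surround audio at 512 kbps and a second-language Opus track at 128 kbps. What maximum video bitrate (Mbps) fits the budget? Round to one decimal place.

Budget: 21 GB = 168000.0 Mb.
Total bitrate budget: 168000.0 Mb / 27480 s = 6.114 Mbps.
Audio total: 512 + 128 = 640 kbps = 0.640 Mbps.
Video: 6.114 − 0.640 = 5.474 Mbps.

5.5 Mbps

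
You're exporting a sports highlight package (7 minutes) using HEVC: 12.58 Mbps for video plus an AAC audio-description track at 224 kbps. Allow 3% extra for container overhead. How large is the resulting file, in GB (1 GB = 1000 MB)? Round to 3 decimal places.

0.692 GB

7 min = 420 s
Audio: 224 kbps = 0.224 Mbps.
Total bitrate: 12.58 + 0.224 = 12.804 Mbps.
Stream data: 12.804 Mbps × 420 s = 5377.7 Mb.
With 3% container overhead: ×1.03.
5,539 Mb ÷ 8 = 692.4 MB → 0.6924 GB.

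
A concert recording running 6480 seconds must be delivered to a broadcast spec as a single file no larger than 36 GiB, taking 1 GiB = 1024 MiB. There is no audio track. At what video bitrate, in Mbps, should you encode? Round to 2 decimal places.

Budget: 36 GiB = 309237.6 Mb.
Total bitrate budget: 309237.6 Mb / 6480 s = 47.722 Mbps.

47.72 Mbps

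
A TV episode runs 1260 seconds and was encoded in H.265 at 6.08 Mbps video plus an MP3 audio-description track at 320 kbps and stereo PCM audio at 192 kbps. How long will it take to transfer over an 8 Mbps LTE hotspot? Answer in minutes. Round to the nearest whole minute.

Audio total: 320 + 192 = 512 kbps = 0.512 Mbps.
Total bitrate: 6.592 Mbps.
File: 6.592 Mbps × 1260 s = 8305.9 Mb.
At 8 Mbps: 8305.9 / 8 = 1038.2 s ≈ 17.3 minutes.

17 minutes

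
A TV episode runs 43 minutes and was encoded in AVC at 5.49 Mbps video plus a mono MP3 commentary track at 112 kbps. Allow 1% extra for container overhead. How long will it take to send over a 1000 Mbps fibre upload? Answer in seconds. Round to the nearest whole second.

15 seconds

43 min = 2580 s
Audio: 112 kbps = 0.112 Mbps.
Total bitrate: 5.602 Mbps.
File: 5.602 Mbps × 2580 s = 14453.2 Mb.
With 1% container overhead: ×1.01. → 14597.7 Mb.
At 1000 Mbps: 14597.7 / 1000 = 14.6 s ≈ 14.6 seconds.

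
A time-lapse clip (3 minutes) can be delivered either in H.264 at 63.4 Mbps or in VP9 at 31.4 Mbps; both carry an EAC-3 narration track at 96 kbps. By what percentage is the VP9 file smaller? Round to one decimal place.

50.4%

3 min = 180 s
Audio: 96 kbps = 0.096 Mbps.
H.264: 63.496 Mbps × 180 s = 11429.3 Mb = 1.429 GB.
VP9: 31.496 Mbps × 180 s = 5669.3 Mb = 0.709 GB.
Reduction: (1 − 0.709/1.429) × 100 = 50.40%.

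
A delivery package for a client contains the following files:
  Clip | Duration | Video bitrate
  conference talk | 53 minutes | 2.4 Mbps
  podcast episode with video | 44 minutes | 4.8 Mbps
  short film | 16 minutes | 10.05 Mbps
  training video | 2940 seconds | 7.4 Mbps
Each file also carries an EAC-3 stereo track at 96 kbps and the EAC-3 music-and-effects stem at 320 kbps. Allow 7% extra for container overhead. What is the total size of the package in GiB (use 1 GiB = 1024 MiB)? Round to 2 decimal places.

Audio total: 96 + 320 = 416 kbps = 0.416 Mbps.
conference talk: 2.816 Mbps × 3180 s × 1.07 = 9581.7 Mb
podcast episode with video: 5.216 Mbps × 2640 s × 1.07 = 14734.2 Mb
short film: 10.466 Mbps × 960 s × 1.07 = 10750.7 Mb
training video: 7.816 Mbps × 2940 s × 1.07 = 24587.6 Mb
Total: 59654.1 Mb = 7456.8 MB.
= 6.945 GiB.

6.94 GiB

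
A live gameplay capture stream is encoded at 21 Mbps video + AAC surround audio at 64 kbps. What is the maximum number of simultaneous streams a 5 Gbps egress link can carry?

Audio: 64 kbps = 0.064 Mbps.
Per-viewer media rate: 21.064 Mbps.
5 Gbps = 5,000 Mbps; 5,000 / 21.064 = 237.37 → 237 viewers.

237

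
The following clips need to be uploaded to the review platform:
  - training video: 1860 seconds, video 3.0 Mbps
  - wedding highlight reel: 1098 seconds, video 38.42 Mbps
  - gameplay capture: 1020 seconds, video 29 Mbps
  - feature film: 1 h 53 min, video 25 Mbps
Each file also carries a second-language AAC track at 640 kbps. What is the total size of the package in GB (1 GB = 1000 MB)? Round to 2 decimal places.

Audio: 640 kbps = 0.640 Mbps.
training video: 3.640 Mbps × 1860 s = 6770.4 Mb
wedding highlight reel: 39.060 Mbps × 1098 s = 42887.9 Mb
gameplay capture: 29.640 Mbps × 1020 s = 30232.8 Mb
feature film: 25.640 Mbps × 6780 s = 173839.2 Mb
Total: 253730.3 Mb = 31716.3 MB.
= 31.72 GB.

31.72 GB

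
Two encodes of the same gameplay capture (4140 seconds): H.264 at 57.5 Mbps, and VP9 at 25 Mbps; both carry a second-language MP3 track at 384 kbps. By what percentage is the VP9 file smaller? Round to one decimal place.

56.1%

Audio: 384 kbps = 0.384 Mbps.
H.264: 57.884 Mbps × 4140 s = 239639.8 Mb = 29.955 GB.
VP9: 25.384 Mbps × 4140 s = 105089.8 Mb = 13.136 GB.
Reduction: (1 − 13.136/29.955) × 100 = 56.15%.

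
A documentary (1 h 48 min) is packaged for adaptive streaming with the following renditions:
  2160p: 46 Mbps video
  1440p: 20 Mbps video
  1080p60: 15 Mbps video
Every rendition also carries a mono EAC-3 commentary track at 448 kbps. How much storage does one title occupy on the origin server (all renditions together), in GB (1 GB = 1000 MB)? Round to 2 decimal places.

1 h 48 min = 108 min = 6480 s
Audio: 448 kbps = 0.448 Mbps.
Sum of rendition bitrates: (46+0.448) + (20+0.448) + (15+0.448) = 82.344 Mbps.
× 6480 s = 533,589 Mb = 66,699 MB = 66.70 GB.

66.70 GB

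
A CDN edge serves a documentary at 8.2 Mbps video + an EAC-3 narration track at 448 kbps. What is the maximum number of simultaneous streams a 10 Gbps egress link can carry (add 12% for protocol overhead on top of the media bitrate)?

Audio: 448 kbps = 0.448 Mbps.
Per-viewer media rate: 8.648 Mbps.
On the wire with 12% overhead: 9.686 Mbps.
10 Gbps = 10,000 Mbps; 10,000 / 9.686 = 1032.44 → 1032 viewers.

1032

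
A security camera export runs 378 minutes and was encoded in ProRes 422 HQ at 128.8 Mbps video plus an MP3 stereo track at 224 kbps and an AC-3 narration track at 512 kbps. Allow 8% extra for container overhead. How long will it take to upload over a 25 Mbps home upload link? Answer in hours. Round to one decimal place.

378 min = 22680 s
Audio total: 224 + 512 = 736 kbps = 0.736 Mbps.
Total bitrate: 129.536 Mbps.
File: 129.536 Mbps × 22680 s = 2937876.5 Mb.
With 8% container overhead: ×1.08. → 3172906.6 Mb.
At 25 Mbps: 3172906.6 / 25 = 126916.3 s ≈ 35.3 hours.

35.3 hours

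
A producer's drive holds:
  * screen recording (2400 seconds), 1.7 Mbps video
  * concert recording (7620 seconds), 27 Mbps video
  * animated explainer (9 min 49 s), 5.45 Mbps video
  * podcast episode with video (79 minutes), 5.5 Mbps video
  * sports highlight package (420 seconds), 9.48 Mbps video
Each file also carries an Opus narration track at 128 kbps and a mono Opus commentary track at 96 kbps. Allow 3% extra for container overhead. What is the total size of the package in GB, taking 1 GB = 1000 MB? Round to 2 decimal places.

Audio total: 128 + 96 = 224 kbps = 0.224 Mbps.
screen recording: 1.924 Mbps × 2400 s × 1.03 = 4756.1 Mb
concert recording: 27.224 Mbps × 7620 s × 1.03 = 213670.3 Mb
animated explainer: 5.674 Mbps × 589 s × 1.03 = 3442.2 Mb
podcast episode with video: 5.724 Mbps × 4740 s × 1.03 = 27945.7 Mb
sports highlight package: 9.704 Mbps × 420 s × 1.03 = 4198.0 Mb
Total: 254012.3 Mb = 31751.5 MB.
= 31.75 GB.

31.75 GB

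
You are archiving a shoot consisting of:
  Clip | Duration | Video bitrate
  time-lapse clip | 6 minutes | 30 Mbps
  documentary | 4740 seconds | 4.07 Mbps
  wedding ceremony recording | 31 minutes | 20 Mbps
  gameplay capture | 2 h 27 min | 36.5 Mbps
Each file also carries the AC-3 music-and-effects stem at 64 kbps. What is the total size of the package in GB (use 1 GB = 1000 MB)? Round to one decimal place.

Audio: 64 kbps = 0.064 Mbps.
time-lapse clip: 30.064 Mbps × 360 s = 10823.0 Mb
documentary: 4.134 Mbps × 4740 s = 19595.2 Mb
wedding ceremony recording: 20.064 Mbps × 1860 s = 37319.0 Mb
gameplay capture: 36.564 Mbps × 8820 s = 322494.5 Mb
Total: 390231.7 Mb = 48779.0 MB.
= 48.78 GB.

48.8 GB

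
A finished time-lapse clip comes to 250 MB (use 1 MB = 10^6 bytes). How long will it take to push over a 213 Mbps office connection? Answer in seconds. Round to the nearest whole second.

9 seconds

File: 250 MB = 2000.0 Mb.
At 213 Mbps: 2000.0 / 213 = 9.4 s ≈ 9.39 seconds.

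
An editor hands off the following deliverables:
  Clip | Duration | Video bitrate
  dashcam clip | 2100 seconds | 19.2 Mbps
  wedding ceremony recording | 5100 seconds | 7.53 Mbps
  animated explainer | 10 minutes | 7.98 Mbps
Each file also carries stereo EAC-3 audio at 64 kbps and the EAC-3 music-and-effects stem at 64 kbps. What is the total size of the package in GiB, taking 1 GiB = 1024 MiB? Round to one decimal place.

9.8 GiB

Audio total: 64 + 64 = 128 kbps = 0.128 Mbps.
dashcam clip: 19.328 Mbps × 2100 s = 40588.8 Mb
wedding ceremony recording: 7.658 Mbps × 5100 s = 39055.8 Mb
animated explainer: 8.108 Mbps × 600 s = 4864.8 Mb
Total: 84509.4 Mb = 10563.7 MB.
= 9.838 GiB.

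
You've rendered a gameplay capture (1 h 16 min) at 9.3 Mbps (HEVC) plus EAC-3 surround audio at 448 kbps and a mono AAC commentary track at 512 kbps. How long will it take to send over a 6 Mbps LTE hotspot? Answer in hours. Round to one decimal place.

1 h 16 min = 76 min = 4560 s
Audio total: 448 + 512 = 960 kbps = 0.960 Mbps.
Total bitrate: 10.260 Mbps.
File: 10.260 Mbps × 4560 s = 46785.6 Mb.
At 6 Mbps: 46785.6 / 6 = 7797.6 s ≈ 2.17 hours.

2.2 hours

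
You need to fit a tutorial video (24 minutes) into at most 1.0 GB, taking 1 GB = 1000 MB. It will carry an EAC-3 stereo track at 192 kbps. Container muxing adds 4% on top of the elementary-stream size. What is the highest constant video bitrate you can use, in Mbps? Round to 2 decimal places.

Budget: 1.0 GB = 8000.0 Mb.
Stream payload after overhead: 8000.0 / 1.04 = 7692.3 Mb.
24 min = 1440 s
Total bitrate budget: 7692.3 Mb / 1440 s = 5.342 Mbps.
Audio: 192 kbps = 0.192 Mbps.
Video: 5.342 − 0.192 = 5.150 Mbps.

5.15 Mbps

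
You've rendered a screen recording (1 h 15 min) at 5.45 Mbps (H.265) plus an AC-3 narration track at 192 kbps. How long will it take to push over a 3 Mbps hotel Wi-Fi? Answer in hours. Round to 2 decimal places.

1 h 15 min = 75 min = 4500 s
Audio: 192 kbps = 0.192 Mbps.
Total bitrate: 5.642 Mbps.
File: 5.642 Mbps × 4500 s = 25389.0 Mb.
At 3 Mbps: 25389.0 / 3 = 8463.0 s ≈ 2.35 hours.

2.35 hours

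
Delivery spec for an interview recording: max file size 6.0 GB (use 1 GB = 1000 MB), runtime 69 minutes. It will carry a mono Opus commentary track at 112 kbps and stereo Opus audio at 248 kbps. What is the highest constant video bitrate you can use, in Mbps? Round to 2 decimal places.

Budget: 6.0 GB = 48000.0 Mb.
69 min = 4140 s
Total bitrate budget: 48000.0 Mb / 4140 s = 11.594 Mbps.
Audio total: 112 + 248 = 360 kbps = 0.360 Mbps.
Video: 11.594 − 0.360 = 11.234 Mbps.

11.23 Mbps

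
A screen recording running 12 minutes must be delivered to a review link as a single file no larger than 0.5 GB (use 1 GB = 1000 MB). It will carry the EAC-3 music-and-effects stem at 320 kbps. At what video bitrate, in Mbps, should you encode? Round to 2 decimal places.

Budget: 0.5 GB = 4000.0 Mb.
12 min = 720 s
Total bitrate budget: 4000.0 Mb / 720 s = 5.556 Mbps.
Audio: 320 kbps = 0.320 Mbps.
Video: 5.556 − 0.320 = 5.236 Mbps.

5.24 Mbps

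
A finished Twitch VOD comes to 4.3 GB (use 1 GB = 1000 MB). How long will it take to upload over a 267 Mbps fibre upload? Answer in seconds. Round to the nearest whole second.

File: 4.3 GB = 34400.0 Mb.
At 267 Mbps: 34400.0 / 267 = 128.8 s ≈ 129 seconds.

129 seconds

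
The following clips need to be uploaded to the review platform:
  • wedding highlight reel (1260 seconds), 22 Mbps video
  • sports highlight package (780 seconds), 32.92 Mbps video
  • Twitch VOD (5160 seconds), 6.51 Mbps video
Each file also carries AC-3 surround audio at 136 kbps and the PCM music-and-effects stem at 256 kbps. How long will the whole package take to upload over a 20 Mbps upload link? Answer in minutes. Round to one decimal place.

74.8 minutes

Audio total: 136 + 256 = 392 kbps = 0.392 Mbps.
wedding highlight reel: 22.392 Mbps × 1260 s = 28213.9 Mb
sports highlight package: 33.312 Mbps × 780 s = 25983.4 Mb
Twitch VOD: 6.902 Mbps × 5160 s = 35614.3 Mb
Total: 89811.6 Mb = 11226.5 MB.
At 20 Mbps: 89811.6 / 20 = 4491 s ≈ 74.8 minutes.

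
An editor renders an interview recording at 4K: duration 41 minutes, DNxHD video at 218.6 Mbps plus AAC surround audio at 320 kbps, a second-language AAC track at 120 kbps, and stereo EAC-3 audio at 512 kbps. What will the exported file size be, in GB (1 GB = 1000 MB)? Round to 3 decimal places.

67.512 GB

41 min = 2460 s
Audio total: 320 + 120 + 512 = 952 kbps = 0.952 Mbps.
Total bitrate: 218.6 + 0.952 = 219.552 Mbps.
Stream data: 219.552 Mbps × 2460 s = 540097.9 Mb.
540,098 Mb ÷ 8 = 67,512 MB → 67.51 GB.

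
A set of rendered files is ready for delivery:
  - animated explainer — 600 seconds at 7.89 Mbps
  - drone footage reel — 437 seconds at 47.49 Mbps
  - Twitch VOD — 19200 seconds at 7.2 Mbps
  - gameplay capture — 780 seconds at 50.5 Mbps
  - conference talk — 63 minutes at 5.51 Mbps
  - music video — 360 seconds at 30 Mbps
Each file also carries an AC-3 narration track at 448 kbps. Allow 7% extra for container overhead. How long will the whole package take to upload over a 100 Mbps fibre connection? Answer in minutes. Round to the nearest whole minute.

44 minutes

Audio: 448 kbps = 0.448 Mbps.
animated explainer: 8.338 Mbps × 600 s × 1.07 = 5353.0 Mb
drone footage reel: 47.938 Mbps × 437 s × 1.07 = 22415.3 Mb
Twitch VOD: 7.648 Mbps × 19200 s × 1.07 = 157120.5 Mb
gameplay capture: 50.948 Mbps × 780 s × 1.07 = 42521.2 Mb
conference talk: 5.958 Mbps × 3780 s × 1.07 = 24097.7 Mb
music video: 30.448 Mbps × 360 s × 1.07 = 11728.6 Mb
Total: 263236.3 Mb = 32904.5 MB.
At 100 Mbps: 263236.3 / 100 = 2632 s ≈ 43.9 minutes.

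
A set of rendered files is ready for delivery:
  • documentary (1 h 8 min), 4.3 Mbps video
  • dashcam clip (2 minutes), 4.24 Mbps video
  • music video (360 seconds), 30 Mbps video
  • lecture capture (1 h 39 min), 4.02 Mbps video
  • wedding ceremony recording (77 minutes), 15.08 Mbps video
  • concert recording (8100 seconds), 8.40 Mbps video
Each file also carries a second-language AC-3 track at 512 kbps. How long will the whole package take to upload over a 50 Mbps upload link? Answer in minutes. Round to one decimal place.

Audio: 512 kbps = 0.512 Mbps.
documentary: 4.812 Mbps × 4080 s = 19633.0 Mb
dashcam clip: 4.752 Mbps × 120 s = 570.2 Mb
music video: 30.512 Mbps × 360 s = 10984.3 Mb
lecture capture: 4.532 Mbps × 5940 s = 26920.1 Mb
wedding ceremony recording: 15.592 Mbps × 4620 s = 72035.0 Mb
concert recording: 8.912 Mbps × 8100 s = 72187.2 Mb
Total: 202329.8 Mb = 25291.2 MB.
At 50 Mbps: 202329.8 / 50 = 4047 s ≈ 67.4 minutes.

67.4 minutes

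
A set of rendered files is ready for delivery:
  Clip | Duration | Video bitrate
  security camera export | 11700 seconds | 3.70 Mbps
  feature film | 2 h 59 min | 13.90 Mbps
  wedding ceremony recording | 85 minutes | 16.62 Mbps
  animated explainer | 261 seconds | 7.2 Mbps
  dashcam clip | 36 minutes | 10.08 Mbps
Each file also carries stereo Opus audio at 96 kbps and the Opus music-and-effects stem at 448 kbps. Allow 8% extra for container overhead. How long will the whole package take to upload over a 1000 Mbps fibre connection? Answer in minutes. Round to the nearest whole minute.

6 minutes

Audio total: 96 + 448 = 544 kbps = 0.544 Mbps.
security camera export: 4.244 Mbps × 11700 s × 1.08 = 53627.2 Mb
feature film: 14.444 Mbps × 10740 s × 1.08 = 167538.8 Mb
wedding ceremony recording: 17.164 Mbps × 5100 s × 1.08 = 94539.3 Mb
animated explainer: 7.744 Mbps × 261 s × 1.08 = 2182.9 Mb
dashcam clip: 10.624 Mbps × 2160 s × 1.08 = 24783.7 Mb
Total: 342671.9 Mb = 42834.0 MB.
At 1000 Mbps: 342671.9 / 1000 = 343 s ≈ 5.71 minutes.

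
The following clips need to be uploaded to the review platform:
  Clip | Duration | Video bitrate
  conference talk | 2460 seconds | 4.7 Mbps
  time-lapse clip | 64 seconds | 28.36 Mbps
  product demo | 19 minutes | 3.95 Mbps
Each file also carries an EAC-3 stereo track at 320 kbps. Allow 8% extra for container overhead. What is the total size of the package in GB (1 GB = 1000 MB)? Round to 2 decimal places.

2.57 GB

Audio: 320 kbps = 0.320 Mbps.
conference talk: 5.020 Mbps × 2460 s × 1.08 = 13337.1 Mb
time-lapse clip: 28.680 Mbps × 64 s × 1.08 = 1982.4 Mb
product demo: 4.270 Mbps × 1140 s × 1.08 = 5257.2 Mb
Total: 20576.7 Mb = 2572.1 MB.
= 2.572 GB.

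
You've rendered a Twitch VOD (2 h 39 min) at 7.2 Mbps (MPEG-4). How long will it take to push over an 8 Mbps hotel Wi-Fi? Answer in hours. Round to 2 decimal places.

2.39 hours

2 h 39 min = 159 min = 9540 s
File: 7.200 Mbps × 9540 s = 68688.0 Mb.
At 8 Mbps: 68688.0 / 8 = 8586.0 s ≈ 2.38 hours.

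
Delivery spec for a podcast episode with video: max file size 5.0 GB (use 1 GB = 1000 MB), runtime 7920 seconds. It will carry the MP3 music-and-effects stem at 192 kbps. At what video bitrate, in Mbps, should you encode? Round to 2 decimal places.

4.86 Mbps

Budget: 5.0 GB = 40000.0 Mb.
Total bitrate budget: 40000.0 Mb / 7920 s = 5.051 Mbps.
Audio: 192 kbps = 0.192 Mbps.
Video: 5.051 − 0.192 = 4.859 Mbps.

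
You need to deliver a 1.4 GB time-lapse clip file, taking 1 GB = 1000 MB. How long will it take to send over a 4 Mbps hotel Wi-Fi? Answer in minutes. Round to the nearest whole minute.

File: 1.4 GB = 11200.0 Mb.
At 4 Mbps: 11200.0 / 4 = 2800.0 s ≈ 46.7 minutes.

47 minutes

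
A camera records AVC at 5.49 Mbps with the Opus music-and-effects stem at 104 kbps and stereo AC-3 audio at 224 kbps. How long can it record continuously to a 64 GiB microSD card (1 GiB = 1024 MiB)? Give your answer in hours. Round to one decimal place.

26.2 hours

Audio total: 104 + 224 = 328 kbps = 0.328 Mbps.
Total bitrate: 5.49 + 0.328 = 5.818 Mbps.
Capacity: 64 GiB = 549,756 Mb.
Recording time: 549,756 / 5.818 = 94,492 s ≈ 26.2 hours.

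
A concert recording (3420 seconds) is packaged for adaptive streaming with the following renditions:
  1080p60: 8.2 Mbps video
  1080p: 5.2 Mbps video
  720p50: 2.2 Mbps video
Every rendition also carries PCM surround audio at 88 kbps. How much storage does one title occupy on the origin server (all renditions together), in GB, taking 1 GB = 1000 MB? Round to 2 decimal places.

Audio: 88 kbps = 0.088 Mbps.
Sum of rendition bitrates: (8.2+0.088) + (5.2+0.088) + (2.2+0.088) = 15.864 Mbps.
× 3420 s = 54,255 Mb = 6,782 MB = 6.782 GB.

6.78 GB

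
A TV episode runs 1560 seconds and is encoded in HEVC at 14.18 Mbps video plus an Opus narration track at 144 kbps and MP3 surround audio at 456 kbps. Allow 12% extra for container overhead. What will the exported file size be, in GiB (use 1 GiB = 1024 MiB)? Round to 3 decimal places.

Audio total: 144 + 456 = 600 kbps = 0.600 Mbps.
Total bitrate: 14.18 + 0.600 = 14.780 Mbps.
Stream data: 14.780 Mbps × 1560 s = 23056.8 Mb.
With 12% container overhead: ×1.12.
25,824 Mb = 3,227,952,000 bytes ÷ 1,073,741,824 = 3.006 GiB.

3.006 GiB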